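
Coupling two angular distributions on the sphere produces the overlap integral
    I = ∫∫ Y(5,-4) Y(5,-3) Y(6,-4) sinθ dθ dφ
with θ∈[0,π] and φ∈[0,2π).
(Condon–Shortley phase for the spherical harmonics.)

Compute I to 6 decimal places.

Σmᵢ = -11 ≠ 0, so the φ-integral vanishes; I = 0

0.000000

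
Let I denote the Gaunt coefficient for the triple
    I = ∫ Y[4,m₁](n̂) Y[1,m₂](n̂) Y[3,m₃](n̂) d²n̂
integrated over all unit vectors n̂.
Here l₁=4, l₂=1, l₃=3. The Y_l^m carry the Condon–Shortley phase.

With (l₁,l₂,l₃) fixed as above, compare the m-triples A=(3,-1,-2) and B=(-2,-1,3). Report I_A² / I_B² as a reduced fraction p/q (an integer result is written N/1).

l's match ⇒ only the (l;m) 3-j factors differ between A and B.
A: triangle coeff Δ(4,1,3) = 1/252; Σ_t [0,0]: t=0:+1/240 = 1/240; (3j)²=1/12 [(4 1 3; 3 -1 -2)], sign=-1
B: triangle coeff Δ(4,1,3) = 1/252; Σ_t [0,0]: t=0:+1/1440 = 1/1440; (3j)²=1/252 [(4 1 3; -2 -1 3)], sign=+1
I_A²/I_B² = (1/12)/(1/252) = 21/1

21/1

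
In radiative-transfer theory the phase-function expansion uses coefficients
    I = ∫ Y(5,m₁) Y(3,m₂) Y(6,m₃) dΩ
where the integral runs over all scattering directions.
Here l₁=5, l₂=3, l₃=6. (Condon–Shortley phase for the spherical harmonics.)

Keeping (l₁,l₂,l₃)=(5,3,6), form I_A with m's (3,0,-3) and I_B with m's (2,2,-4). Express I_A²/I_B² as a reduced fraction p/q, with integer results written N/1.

Same 5,3,6: normalisation and zero-m 3j drop out of the ratio.
A: Δ: 2! 8! 4! / 15! → 1/675675; sum: t=0:+1/17280 t=1:−1/20160 t=2:+1/483840 = 1/96768; 3j²(5 3 6; 3 0 -3) = Δ·Π!·Σ² = 1/1001  (sign -1)
B: Δ: 2! 8! 4! / 15! → 1/675675; sum: t=1:−1/34560 t=2:+1/60480 = -1/80640; 3j²(5 3 6; 2 2 -4) = Δ·Π!·Σ² = 6/1001  (sign -1)
I_A²/I_B² = (1/1001)/(6/1001) = 1/6

1/6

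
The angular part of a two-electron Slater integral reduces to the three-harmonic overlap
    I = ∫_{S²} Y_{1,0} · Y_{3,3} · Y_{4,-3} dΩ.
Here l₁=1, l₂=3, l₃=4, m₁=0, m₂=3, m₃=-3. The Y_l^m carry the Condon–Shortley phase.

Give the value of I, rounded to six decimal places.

m-sum 0 ✓  L=8 even ✓  2≤4≤4 ✓
Π(2lᵢ+1) = 3×7×9 = 189
triangle coeff Δ(1,3,4) = 1/252
Σ_t [0,0]: t=0:+1/36 = 1/36
(3j)²=4/63 [(1 3 4; 0 0 0)], sign=+1
Σ_t [0,0]: t=0:+1/720 = 1/720
(3j)²=1/36 [(1 3 4; 0 3 -3)], sign=-1
⇒ 4πI² = 1/3
I = (-1)√(1/3/(4π)) = -0.16286750

-0.162868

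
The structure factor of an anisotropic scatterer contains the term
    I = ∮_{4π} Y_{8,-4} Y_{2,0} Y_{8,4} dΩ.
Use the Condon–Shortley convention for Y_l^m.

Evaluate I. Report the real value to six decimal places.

0.053119

Rules hold: Σm=0, L=18 even, 6≤8≤10.
N = 17·5·17 = 1445
Δ = 2!·14!·2!/19! = 1/348840
Racah Σ t=0..2: t=0:+1/116121600 t=1:−1/25401600 t=2:+1/116121600 = -1/45158400
⇒ 3j(8 2 8; 0 0 0)² = 24/1615, sgn -1
Racah Σ t=0..2: t=0:+1/3832012800 t=1:−1/239500800 t=2:+1/348364800 = -1/958003200
⇒ 3j(8 2 8; -4 0 4)² = 8/4845, sgn -1
4πI² = N·(3j₀)²·(3jₘ)² = 64/1805
I = +1·√(0.0354571/4π) = 0.05311858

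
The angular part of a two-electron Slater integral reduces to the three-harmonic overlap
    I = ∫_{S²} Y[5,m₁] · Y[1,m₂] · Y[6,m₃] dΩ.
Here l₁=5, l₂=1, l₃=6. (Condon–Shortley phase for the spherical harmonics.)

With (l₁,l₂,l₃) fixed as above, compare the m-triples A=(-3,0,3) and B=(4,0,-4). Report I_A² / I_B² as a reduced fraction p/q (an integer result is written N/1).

27/20

l's match ⇒ only the (l;m) 3-j factors differ between A and B.
A: triangle coeff Δ(5,1,6) = 1/858; Σ_t [0,0]: t=0:+1/80640 = 1/80640; (3j)²=9/286 [(5 1 6; -3 0 3)], sign=-1
B: triangle coeff Δ(5,1,6) = 1/858; Σ_t [0,0]: t=0:+1/362880 = 1/362880; (3j)²=10/429 [(5 1 6; 4 0 -4)], sign=+1
I_A²/I_B² = (9/286)/(10/429) = 27/20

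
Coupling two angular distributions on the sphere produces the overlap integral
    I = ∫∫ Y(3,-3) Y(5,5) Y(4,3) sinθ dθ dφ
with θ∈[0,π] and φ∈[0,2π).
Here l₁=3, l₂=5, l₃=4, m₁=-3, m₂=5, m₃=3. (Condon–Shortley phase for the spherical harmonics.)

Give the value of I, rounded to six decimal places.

0.000000

-3 + 5 + 3 = 5 ≠ 0: azimuthal integral kills it; I = 0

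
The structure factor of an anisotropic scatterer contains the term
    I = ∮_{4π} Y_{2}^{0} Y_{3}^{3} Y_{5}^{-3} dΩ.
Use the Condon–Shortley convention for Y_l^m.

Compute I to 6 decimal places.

m-sum 0 ✓  L=10 even ✓  1≤5≤5 ✓
Π(2lᵢ+1) = 5×7×11 = 385
triangle coeff Δ(2,3,5) = 1/2310
Σ_t [0,0]: t=0:+1/144 = 1/144
(3j)²=10/231 [(2 3 5; 0 0 0)], sign=-1
Σ_t [0,0]: t=0:+1/2880 = 1/2880
(3j)²=2/165 [(2 3 5; 0 3 -3)], sign=+1
⇒ 4πI² = 20/99
I = (-1)√(20/99/(4π)) = -0.12679218

-0.126792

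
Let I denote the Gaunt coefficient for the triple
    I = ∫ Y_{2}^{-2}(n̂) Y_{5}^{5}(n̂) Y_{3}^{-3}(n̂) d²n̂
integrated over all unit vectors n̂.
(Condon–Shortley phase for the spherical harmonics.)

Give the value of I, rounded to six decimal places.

-0.347235

Checks pass: Σm=0; 10 even; l₃=3∈[3,7].
(2·2+1)(2·5+1)(2·3+1) = 385
Δ: 4! 0! 6! / 11! → 1/2310
sum: t=2:+1/144 = 1/144
3j²(2 5 3; 0 0 0) = Δ·Π!·Σ² = 10/231  (sign -1)
sum: t=4:+1/17280 = 1/17280
3j²(2 5 3; -2 5 -3) = Δ·Π!·Σ² = 1/11  (sign +1)
combine: 4πI² = 385·10/231·1/11 = 50/33
take √, sign -1: I = -0.34723469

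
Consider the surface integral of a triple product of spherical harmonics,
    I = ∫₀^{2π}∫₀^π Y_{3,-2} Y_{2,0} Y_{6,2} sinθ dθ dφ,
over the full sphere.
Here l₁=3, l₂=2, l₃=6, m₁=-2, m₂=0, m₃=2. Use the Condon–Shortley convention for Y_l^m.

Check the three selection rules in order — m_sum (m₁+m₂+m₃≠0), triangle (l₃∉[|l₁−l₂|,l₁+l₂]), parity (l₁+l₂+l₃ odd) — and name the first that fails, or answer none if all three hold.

azimuthal sum: -2 + 0 + 2 = 0  ✓
1 ≤ 6 ≤ 5 (triangle on l)  ✗
L = 3 + 2 + 6 = 11 (odd)

triangle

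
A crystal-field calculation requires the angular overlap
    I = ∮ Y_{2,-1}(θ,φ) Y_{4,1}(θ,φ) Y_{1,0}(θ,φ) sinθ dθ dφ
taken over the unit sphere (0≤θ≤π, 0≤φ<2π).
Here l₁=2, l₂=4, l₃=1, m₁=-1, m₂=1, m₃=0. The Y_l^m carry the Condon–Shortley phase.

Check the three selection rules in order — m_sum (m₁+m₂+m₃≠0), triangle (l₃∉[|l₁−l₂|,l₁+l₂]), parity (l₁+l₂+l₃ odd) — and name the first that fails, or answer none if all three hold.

Σmᵢ = 0  ✓
l₃∈[|l₁−l₂|,l₁+l₂]=[2,6], have l₃=1  ✗
Σlᵢ = 7 ⇒ odd

triangle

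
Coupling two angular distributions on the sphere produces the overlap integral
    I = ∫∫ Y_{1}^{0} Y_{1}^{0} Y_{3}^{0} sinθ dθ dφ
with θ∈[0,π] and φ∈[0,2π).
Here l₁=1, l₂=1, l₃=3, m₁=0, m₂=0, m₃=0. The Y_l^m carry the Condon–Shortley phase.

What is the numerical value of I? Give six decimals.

0.000000

|1−1|≤3≤1+1 violated ⇒ I = 0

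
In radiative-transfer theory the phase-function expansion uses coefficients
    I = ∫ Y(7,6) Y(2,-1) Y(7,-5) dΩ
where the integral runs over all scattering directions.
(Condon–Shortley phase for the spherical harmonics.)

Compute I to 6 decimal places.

0.196071

Checks pass: Σm=0; 16 even; l₃=7∈[5,9].
(2·7+1)(2·2+1)(2·7+1) = 1125
Δ: 2! 12! 2! / 17! → 1/185640
sum: t=0:+1/2419200 t=1:−1/518400 t=2:+1/2419200 = -1/907200
3j²(7 2 7; 0 0 0) = Δ·Π!·Σ² = 56/3315  (sign +1)
sum: t=0:+1/79833600 t=1:−1/958003200 = 1/87091200
3j²(7 2 7; 6 -1 -5) = Δ·Π!·Σ² = 121/4760  (sign +1)
combine: 4πI² = 1125·56/3315·121/4760 = 1815/3757
take √, sign +1: I = 0.19607074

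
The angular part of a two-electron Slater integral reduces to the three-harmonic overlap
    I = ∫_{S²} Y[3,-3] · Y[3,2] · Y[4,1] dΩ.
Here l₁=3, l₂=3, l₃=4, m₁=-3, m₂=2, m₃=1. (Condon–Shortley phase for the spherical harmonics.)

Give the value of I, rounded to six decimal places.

m-sum 0 ✓  L=10 even ✓  0≤4≤6 ✓
Π(2lᵢ+1) = 7×7×9 = 441
triangle coeff Δ(3,3,4) = 1/34650
Σ_t [0,2]: t=0:+1/72 t=1:−1/16 t=2:+1/72 = -5/144
(3j)²=2/77 [(3 3 4; 0 0 0)], sign=-1
Σ_t [2,2]: t=2:+1/288 = 1/288
(3j)²=5/231 [(3 3 4; -3 2 1)], sign=-1
⇒ 4πI² = 30/121
I = (+1)√(30/121/(4π)) = 0.14046335

0.140463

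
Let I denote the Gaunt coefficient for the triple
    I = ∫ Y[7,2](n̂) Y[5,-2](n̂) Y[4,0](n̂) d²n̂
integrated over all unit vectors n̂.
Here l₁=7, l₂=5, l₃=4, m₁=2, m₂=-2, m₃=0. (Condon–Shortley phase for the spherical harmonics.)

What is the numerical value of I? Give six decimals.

Checks pass: Σm=0; 16 even; l₃=4∈[2,12].
(2·7+1)(2·5+1)(2·4+1) = 1485
Δ: 8! 6! 2! / 17! → 1/6126120
sum: t=3:−1/69120 t=4:+1/20736 t=5:−1/69120 = 1/51840
3j²(7 5 4; 0 0 0) = Δ·Π!·Σ² = 280/21879  (sign +1)
sum: t=1:−1/483840 t=2:+1/51840 t=3:−1/69120 = 1/362880
3j²(7 5 4; 2 -2 0) = Δ·Π!·Σ² = 16/17017  (sign +1)
combine: 4πI² = 1485·280/21879·16/17017 = 9600/537251
take √, sign +1: I = 0.03770874

0.037709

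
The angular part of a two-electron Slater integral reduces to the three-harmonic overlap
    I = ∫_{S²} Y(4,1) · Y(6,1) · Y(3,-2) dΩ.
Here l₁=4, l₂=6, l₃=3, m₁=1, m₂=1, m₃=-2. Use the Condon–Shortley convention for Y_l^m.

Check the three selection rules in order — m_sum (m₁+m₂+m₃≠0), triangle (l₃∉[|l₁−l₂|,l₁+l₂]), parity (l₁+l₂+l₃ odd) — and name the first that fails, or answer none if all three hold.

m₁+m₂+m₃ = 1 + 1 − 2 = 0  ✓
triangle: |4−6|=2 ≤ l₃=3 ≤ 4+6=10  ✓
parity: l₁+l₂+l₃ = 13 is odd  ✗

parity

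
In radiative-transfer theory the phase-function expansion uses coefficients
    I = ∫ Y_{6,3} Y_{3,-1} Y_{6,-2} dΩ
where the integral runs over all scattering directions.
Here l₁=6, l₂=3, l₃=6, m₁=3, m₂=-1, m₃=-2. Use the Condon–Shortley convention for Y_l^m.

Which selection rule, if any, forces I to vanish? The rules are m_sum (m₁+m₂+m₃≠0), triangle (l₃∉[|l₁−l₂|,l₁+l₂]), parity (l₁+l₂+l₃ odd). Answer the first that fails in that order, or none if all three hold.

parity

m₁+m₂+m₃ = 3 − 1 − 2 = 0  ✓
triangle: |6−3|=3 ≤ l₃=6 ≤ 6+3=9  ✓
parity: l₁+l₂+l₃ = 15 is odd  ✗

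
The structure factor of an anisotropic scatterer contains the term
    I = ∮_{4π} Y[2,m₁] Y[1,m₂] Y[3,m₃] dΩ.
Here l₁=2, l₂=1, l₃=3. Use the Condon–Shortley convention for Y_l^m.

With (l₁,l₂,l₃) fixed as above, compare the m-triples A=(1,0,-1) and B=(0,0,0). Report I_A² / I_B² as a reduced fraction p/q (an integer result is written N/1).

8/9

l's match ⇒ only the (l;m) 3-j factors differ between A and B.
A: triangle coeff Δ(2,1,3) = 1/105; Σ_t [0,0]: t=0:+1/6 = 1/6; (3j)²=8/105 [(2 1 3; 1 0 -1)], sign=+1
B: triangle coeff Δ(2,1,3) = 1/105; Σ_t [0,0]: t=0:+1/4 = 1/4; (3j)²=3/35 [(2 1 3; 0 0 0)], sign=-1
I_A²/I_B² = (8/105)/(3/35) = 8/9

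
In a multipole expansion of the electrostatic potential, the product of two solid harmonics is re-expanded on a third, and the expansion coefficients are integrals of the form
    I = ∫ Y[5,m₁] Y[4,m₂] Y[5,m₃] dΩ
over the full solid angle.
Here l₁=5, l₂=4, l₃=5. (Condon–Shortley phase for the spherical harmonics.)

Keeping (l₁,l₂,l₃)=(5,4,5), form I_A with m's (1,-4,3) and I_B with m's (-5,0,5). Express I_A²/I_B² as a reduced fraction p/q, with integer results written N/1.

5/3

l's match ⇒ only the (l;m) 3-j factors differ between A and B.
A: triangle coeff Δ(5,4,5) = 1/3153150; Σ_t [0,0]: t=0:+1/27648 = 1/27648; (3j)²=10/429 [(5 4 5; 1 -4 3)], sign=+1
B: triangle coeff Δ(5,4,5) = 1/3153150; Σ_t [4,4]: t=4:+1/414720 = 1/414720; (3j)²=2/143 [(5 4 5; -5 0 5)], sign=+1
I_A²/I_B² = (10/429)/(2/143) = 5/3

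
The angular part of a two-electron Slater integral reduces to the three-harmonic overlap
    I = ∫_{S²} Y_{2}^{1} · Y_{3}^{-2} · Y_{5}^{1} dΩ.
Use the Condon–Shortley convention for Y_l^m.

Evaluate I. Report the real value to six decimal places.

-0.117387

Rules hold: Σm=0, L=10 even, 1≤5≤5.
N = 5·7·11 = 385
Δ = 0!·4!·6!/11! = 1/2310
Racah Σ t=0..0: t=0:+1/144 = 1/144
⇒ 3j(2 3 5; 0 0 0)² = 10/231, sgn -1
Racah Σ t=0..0: t=0:+1/720 = 1/720
⇒ 3j(2 3 5; 1 -2 1)² = 4/385, sgn +1
4πI² = N·(3j₀)²·(3jₘ)² = 40/231
I = -1·√(0.17316/4π) = -0.11738675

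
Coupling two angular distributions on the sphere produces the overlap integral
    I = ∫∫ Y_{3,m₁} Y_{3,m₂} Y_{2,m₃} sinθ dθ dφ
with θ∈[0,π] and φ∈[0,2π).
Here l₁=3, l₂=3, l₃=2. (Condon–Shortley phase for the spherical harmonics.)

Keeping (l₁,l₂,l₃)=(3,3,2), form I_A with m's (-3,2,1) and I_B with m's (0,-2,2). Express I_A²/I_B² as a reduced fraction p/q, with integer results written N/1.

5/4

Shared (l₁,l₂,l₃)=(3,3,2): N and (l;000)² cancel in I_A²/I_B².
A: Δ = 4!·2!·2!/9! = 1/3780; Racah Σ t=4..4: t=4:+1/48 = 1/48; ⇒ 3j(3 3 2; -3 2 1)² = 5/84, sgn -1
B: Δ = 4!·2!·2!/9! = 1/3780; Racah Σ t=1..1: t=1:−1/24 = -1/24; ⇒ 3j(3 3 2; 0 -2 2)² = 1/21, sgn -1
I_A²/I_B² = (5/84)/(1/21) = 5/4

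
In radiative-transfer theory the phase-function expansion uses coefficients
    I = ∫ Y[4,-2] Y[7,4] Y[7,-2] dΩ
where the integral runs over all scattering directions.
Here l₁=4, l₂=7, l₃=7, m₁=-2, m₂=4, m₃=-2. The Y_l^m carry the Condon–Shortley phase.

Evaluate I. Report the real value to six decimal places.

Checks pass: Σm=0; 18 even; l₃=7∈[3,11].
(2·4+1)(2·7+1)(2·7+1) = 2025
Δ: 4! 4! 10! / 19! → 1/58198140
sum: t=0:+1/17418240 t=1:−1/622080 t=2:+1/230400 t=3:−1/622080 t=4:+1/17418240 = 1/806400
3j²(4 7 7; 0 0 0) = Δ·Π!·Σ² = 2268/230945  (sign -1)
sum: t=2:+1/34836480 t=3:−1/2903040 t=4:+1/2903040 = 1/34836480
3j²(4 7 7; -2 4 -2) = Δ·Π!·Σ² = 25/117572  (sign -1)
combine: 4πI² = 2025·2268/230945·25/117572 = 820125/193947611
take √, sign +1: I = 0.01834395

0.018344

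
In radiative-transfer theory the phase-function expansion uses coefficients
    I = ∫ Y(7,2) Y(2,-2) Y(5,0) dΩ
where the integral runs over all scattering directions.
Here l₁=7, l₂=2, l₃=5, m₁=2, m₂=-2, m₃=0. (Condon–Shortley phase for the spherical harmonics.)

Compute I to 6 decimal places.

0.127204

Checks pass: Σm=0; 14 even; l₃=5∈[5,9].
(2·7+1)(2·2+1)(2·5+1) = 825
Δ: 4! 10! 0! / 15! → 1/15015
sum: t=2:+1/57600 = 1/57600
3j²(7 2 5; 0 0 0) = Δ·Π!·Σ² = 21/715  (sign -1)
sum: t=0:+1/345600 = 1/345600
3j²(7 2 5; 2 -2 0) = Δ·Π!·Σ² = 6/715  (sign -1)
combine: 4πI² = 825·21/715·6/715 = 378/1859
take √, sign +1: I = 0.12720415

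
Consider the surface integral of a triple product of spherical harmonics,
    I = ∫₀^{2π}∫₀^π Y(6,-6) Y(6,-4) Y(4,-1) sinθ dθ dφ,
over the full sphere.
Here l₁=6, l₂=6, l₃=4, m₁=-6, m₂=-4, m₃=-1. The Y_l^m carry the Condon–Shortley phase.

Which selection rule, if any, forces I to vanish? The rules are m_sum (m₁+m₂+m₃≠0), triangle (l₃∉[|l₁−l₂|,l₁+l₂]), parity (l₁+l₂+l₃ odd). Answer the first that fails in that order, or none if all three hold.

m_sum

Σmᵢ = -11  ✗
l₃∈[|l₁−l₂|,l₁+l₂]=[0,12], have l₃=4
Σlᵢ = 16 ⇒ even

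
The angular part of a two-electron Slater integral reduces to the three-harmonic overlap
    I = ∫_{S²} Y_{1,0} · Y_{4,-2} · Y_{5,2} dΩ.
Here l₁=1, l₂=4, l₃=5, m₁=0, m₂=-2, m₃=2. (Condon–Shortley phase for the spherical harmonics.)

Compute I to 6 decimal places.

Checks pass: Σm=0; 10 even; l₃=5∈[3,5].
(2·1+1)(2·4+1)(2·5+1) = 297
Δ: 0! 2! 8! / 11! → 1/495
sum: t=0:+1/576 = 1/576
3j²(1 4 5; 0 0 0) = Δ·Π!·Σ² = 5/99  (sign -1)
sum: t=0:+1/1440 = 1/1440
3j²(1 4 5; 0 -2 2) = Δ·Π!·Σ² = 7/165  (sign -1)
combine: 4πI² = 297·5/99·7/165 = 7/11
take √, sign +1: I = 0.22503380

0.225034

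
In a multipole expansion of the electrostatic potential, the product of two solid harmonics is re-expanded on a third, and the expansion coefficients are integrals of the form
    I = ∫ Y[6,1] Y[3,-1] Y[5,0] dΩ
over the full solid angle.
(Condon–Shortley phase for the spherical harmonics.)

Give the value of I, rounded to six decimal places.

-0.077843

m-sum 0 ✓  L=14 even ✓  3≤5≤9 ✓
Π(2lᵢ+1) = 13×7×11 = 1001
triangle coeff Δ(6,3,5) = 1/675675
Σ_t [1,3]: t=1:−1/8640 t=2:+1/2304 t=3:−1/8640 = 7/34560
(3j)²=7/429 [(6 3 5; 0 0 0)], sign=-1
Σ_t [0,2]: t=0:+1/34560 t=1:−1/3456 t=2:+1/5760 = -1/11520
(3j)²=2/429 [(6 3 5; 1 -1 0)], sign=+1
⇒ 4πI² = 98/1287
I = (-1)√(98/1287/(4π)) = -0.07784287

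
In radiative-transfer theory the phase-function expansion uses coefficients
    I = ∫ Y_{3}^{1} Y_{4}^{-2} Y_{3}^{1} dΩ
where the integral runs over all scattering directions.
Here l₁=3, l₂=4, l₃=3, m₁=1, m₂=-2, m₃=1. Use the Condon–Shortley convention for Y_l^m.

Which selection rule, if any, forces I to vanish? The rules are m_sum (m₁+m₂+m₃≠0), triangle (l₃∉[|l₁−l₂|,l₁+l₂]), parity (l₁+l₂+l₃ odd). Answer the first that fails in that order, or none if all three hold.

none

Σmᵢ = 0  ✓
l₃∈[|l₁−l₂|,l₁+l₂]=[1,7], have l₃=3  ✓
Σlᵢ = 10 ⇒ even  ✓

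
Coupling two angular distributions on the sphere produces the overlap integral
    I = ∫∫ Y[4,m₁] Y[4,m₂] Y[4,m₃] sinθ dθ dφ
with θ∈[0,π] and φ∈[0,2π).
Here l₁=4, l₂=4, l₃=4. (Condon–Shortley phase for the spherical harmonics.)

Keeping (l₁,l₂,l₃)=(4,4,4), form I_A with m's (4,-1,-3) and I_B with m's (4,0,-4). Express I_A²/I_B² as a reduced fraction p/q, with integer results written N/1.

5/2

Shared (l₁,l₂,l₃)=(4,4,4): N and (l;000)² cancel in I_A²/I_B².
A: Δ = 4!·4!·4!/13! = 1/450450; Racah Σ t=0..0: t=0:+1/3456 = 1/3456; ⇒ 3j(4 4 4; 4 -1 -3)² = 35/1287, sgn -1
B: Δ = 4!·4!·4!/13! = 1/450450; Racah Σ t=0..0: t=0:+1/13824 = 1/13824; ⇒ 3j(4 4 4; 4 0 -4)² = 14/1287, sgn +1
I_A²/I_B² = (35/1287)/(14/1287) = 5/2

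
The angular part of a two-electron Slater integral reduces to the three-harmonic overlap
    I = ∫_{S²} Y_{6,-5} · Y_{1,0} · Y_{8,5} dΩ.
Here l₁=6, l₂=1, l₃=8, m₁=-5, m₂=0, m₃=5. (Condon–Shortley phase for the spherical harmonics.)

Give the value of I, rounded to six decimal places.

0.000000

|6−1|≤8≤6+1 violated ⇒ I = 0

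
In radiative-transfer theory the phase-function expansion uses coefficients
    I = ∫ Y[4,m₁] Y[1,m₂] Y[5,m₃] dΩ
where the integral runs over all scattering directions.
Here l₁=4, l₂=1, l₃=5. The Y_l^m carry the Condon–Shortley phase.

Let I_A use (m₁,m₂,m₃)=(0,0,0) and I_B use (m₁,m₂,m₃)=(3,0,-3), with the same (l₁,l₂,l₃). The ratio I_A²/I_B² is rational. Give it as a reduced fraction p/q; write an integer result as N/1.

25/16

l's match ⇒ only the (l;m) 3-j factors differ between A and B.
A: triangle coeff Δ(4,1,5) = 1/495; Σ_t [0,0]: t=0:+1/576 = 1/576; (3j)²=5/99 [(4 1 5; 0 0 0)], sign=-1
B: triangle coeff Δ(4,1,5) = 1/495; Σ_t [0,0]: t=0:+1/5040 = 1/5040; (3j)²=16/495 [(4 1 5; 3 0 -3)], sign=+1
I_A²/I_B² = (5/99)/(16/495) = 25/16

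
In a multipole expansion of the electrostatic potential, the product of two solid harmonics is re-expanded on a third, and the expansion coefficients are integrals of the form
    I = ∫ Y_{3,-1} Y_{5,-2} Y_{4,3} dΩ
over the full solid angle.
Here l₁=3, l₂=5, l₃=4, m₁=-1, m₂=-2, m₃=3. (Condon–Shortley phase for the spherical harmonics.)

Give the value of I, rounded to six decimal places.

-0.171363

Checks pass: Σm=0; 12 even; l₃=4∈[2,8].
(2·3+1)(2·5+1)(2·4+1) = 693
Δ: 4! 2! 6! / 13! → 1/180180
sum: t=1:−1/576 t=2:+1/144 t=3:−1/576 = 1/288
3j²(3 5 4; 0 0 0) = Δ·Π!·Σ² = 20/1001  (sign +1)
sum: t=2:+1/960 t=3:−1/4320 = 7/8640
3j²(3 5 4; -1 -2 3) = Δ·Π!·Σ² = 343/12870  (sign -1)
combine: 4πI² = 693·20/1001·343/12870 = 686/1859
take √, sign -1: I = -0.17136315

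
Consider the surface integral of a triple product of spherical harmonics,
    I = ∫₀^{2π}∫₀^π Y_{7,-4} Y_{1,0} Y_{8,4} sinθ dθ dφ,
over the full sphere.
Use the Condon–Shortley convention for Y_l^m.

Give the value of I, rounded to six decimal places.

m-sum 0 ✓  L=16 even ✓  6≤8≤8 ✓
Π(2lᵢ+1) = 15×3×17 = 765
triangle coeff Δ(7,1,8) = 1/2040
Σ_t [0,0]: t=0:+1/25401600 = 1/25401600
(3j)²=8/255 [(7 1 8; 0 0 0)], sign=+1
Σ_t [0,0]: t=0:+1/239500800 = 1/239500800
(3j)²=2/85 [(7 1 8; -4 0 4)], sign=+1
⇒ 4πI² = 48/85
I = (+1)√(48/85/(4π)) = 0.21198553

0.211986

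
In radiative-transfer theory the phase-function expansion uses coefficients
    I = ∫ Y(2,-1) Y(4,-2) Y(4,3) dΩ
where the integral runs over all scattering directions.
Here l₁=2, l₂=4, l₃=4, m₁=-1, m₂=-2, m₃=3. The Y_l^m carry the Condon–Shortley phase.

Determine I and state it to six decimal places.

-0.187702

Checks pass: Σm=0; 10 even; l₃=4∈[2,6].
(2·2+1)(2·4+1)(2·4+1) = 405
Δ: 2! 2! 6! / 11! → 1/13860
sum: t=0:+1/192 t=1:−1/36 t=2:+1/192 = -5/288
3j²(2 4 4; 0 0 0) = Δ·Π!·Σ² = 20/693  (sign -1)
sum: t=1:−1/240 t=2:+1/1440 = -1/288
3j²(2 4 4; -1 -2 3) = Δ·Π!·Σ² = 5/132  (sign +1)
combine: 4πI² = 405·20/693·5/132 = 375/847
take √, sign -1: I = -0.18770204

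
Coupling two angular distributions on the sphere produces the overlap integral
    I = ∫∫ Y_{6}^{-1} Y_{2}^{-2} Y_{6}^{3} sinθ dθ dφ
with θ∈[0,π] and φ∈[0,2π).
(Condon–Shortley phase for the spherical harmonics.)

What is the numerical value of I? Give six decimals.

Checks pass: Σm=0; 14 even; l₃=6∈[4,8].
(2·6+1)(2·2+1)(2·6+1) = 845
Δ: 2! 10! 2! / 15! → 1/90090
sum: t=0:+1/69120 t=1:−1/14400 t=2:+1/69120 = -7/172800
3j²(6 2 6; 0 0 0) = Δ·Π!·Σ² = 14/715  (sign -1)
sum: t=0:+1/120960 = 1/120960
3j²(6 2 6; -1 -2 3) = Δ·Π!·Σ² = 24/1001  (sign -1)
combine: 4πI² = 845·14/715·24/1001 = 48/121
take √, sign +1: I = 0.17767364

0.177674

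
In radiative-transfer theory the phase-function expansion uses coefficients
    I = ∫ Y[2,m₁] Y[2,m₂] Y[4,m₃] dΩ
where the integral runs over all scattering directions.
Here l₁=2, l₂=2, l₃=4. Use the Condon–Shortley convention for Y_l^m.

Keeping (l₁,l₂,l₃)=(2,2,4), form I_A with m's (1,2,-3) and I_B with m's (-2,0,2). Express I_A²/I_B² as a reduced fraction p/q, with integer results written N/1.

7/3

Shared (l₁,l₂,l₃)=(2,2,4): N and (l;000)² cancel in I_A²/I_B².
A: Δ = 0!·4!·4!/9! = 1/630; Racah Σ t=0..0: t=0:+1/144 = 1/144; ⇒ 3j(2 2 4; 1 2 -3)² = 1/18, sgn -1
B: Δ = 0!·4!·4!/9! = 1/630; Racah Σ t=0..0: t=0:+1/96 = 1/96; ⇒ 3j(2 2 4; -2 0 2)² = 1/42, sgn +1
I_A²/I_B² = (1/18)/(1/42) = 7/3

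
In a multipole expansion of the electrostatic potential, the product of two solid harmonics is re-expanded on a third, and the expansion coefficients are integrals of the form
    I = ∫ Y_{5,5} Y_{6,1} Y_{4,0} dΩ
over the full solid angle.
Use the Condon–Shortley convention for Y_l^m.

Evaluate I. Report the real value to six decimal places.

0.000000

m-sum = 5 + 1 + 0 = 6 ≠ 0 ⇒ I = 0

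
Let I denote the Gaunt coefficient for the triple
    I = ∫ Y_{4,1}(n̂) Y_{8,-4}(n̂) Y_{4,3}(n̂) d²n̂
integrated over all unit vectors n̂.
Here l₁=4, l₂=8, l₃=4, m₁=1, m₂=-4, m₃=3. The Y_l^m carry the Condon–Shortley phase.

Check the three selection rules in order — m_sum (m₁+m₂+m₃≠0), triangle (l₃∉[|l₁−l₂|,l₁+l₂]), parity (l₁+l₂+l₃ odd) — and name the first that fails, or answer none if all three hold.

Σmᵢ = 0  ✓
l₃∈[|l₁−l₂|,l₁+l₂]=[4,12], have l₃=4  ✓
Σlᵢ = 16 ⇒ even  ✓

none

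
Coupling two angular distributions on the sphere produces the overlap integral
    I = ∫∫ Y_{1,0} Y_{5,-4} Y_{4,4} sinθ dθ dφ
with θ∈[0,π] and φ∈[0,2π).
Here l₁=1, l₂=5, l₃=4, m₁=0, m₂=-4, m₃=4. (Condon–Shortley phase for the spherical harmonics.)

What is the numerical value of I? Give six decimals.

Checks pass: Σm=0; 10 even; l₃=4∈[4,6].
(2·1+1)(2·5+1)(2·4+1) = 297
Δ: 2! 0! 8! / 11! → 1/495
sum: t=1:−1/576 = -1/576
3j²(1 5 4; 0 0 0) = Δ·Π!·Σ² = 5/99  (sign -1)
sum: t=1:−1/40320 = -1/40320
3j²(1 5 4; 0 -4 4) = Δ·Π!·Σ² = 1/55  (sign -1)
combine: 4πI² = 297·5/99·1/55 = 3/11
take √, sign +1: I = 0.14731920

0.147319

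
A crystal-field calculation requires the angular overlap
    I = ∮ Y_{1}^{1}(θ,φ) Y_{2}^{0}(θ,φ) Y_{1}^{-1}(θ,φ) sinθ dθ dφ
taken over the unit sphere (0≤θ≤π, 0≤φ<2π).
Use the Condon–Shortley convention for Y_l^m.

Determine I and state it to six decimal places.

0.126157

Checks pass: Σm=0; 4 even; l₃=1∈[1,3].
(2·1+1)(2·2+1)(2·1+1) = 45
Δ: 2! 0! 2! / 5! → 1/30
sum: t=1:−1/1 = -1/1
3j²(1 2 1; 0 0 0) = Δ·Π!·Σ² = 2/15  (sign +1)
sum: t=0:+1/4 = 1/4
3j²(1 2 1; 1 0 -1) = Δ·Π!·Σ² = 1/30  (sign +1)
combine: 4πI² = 45·2/15·1/30 = 1/5
take √, sign +1: I = 0.12615663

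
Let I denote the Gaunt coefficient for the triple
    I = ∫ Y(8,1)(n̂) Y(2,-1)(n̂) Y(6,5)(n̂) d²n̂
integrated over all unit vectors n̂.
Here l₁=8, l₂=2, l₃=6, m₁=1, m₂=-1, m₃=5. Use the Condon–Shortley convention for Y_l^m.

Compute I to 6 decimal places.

0.000000

1 − 1 + 5 = 5 ≠ 0: azimuthal integral kills it; I = 0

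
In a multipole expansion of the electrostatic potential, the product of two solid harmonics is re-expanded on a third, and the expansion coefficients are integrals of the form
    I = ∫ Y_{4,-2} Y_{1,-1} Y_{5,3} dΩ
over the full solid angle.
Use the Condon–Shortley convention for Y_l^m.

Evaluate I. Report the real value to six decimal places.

m-sum 0 ✓  L=10 even ✓  3≤5≤5 ✓
Π(2lᵢ+1) = 9×3×11 = 297
triangle coeff Δ(4,1,5) = 1/495
Σ_t [0,0]: t=0:+1/576 = 1/576
(3j)²=5/99 [(4 1 5; 0 0 0)], sign=-1
Σ_t [0,0]: t=0:+1/2880 = 1/2880
(3j)²=28/495 [(4 1 5; -2 -1 3)], sign=+1
⇒ 4πI² = 28/33
I = (-1)√(28/33/(4π)) = -0.25984664

-0.259847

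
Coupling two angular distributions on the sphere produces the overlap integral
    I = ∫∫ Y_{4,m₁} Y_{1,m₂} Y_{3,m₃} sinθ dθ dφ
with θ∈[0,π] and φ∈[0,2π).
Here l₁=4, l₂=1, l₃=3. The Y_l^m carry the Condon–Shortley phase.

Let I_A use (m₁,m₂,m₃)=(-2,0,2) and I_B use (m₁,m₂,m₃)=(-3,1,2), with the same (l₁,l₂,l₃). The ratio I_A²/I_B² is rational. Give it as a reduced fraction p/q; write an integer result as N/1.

4/7

Shared (l₁,l₂,l₃)=(4,1,3): N and (l;000)² cancel in I_A²/I_B².
A: Δ = 2!·6!·0!/9! = 1/252; Racah Σ t=1..1: t=1:−1/120 = -1/120; ⇒ 3j(4 1 3; -2 0 2)² = 1/21, sgn +1
B: Δ = 2!·6!·0!/9! = 1/252; Racah Σ t=2..2: t=2:+1/240 = 1/240; ⇒ 3j(4 1 3; -3 1 2)² = 1/12, sgn -1
I_A²/I_B² = (1/21)/(1/12) = 4/7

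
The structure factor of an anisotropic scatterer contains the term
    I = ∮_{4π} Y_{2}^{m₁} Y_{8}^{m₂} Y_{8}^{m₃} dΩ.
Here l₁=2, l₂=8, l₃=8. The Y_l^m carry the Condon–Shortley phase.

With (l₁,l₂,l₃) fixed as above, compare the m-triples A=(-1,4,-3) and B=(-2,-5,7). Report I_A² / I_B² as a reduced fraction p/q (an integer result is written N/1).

7/3

Same 2,8,8: normalisation and zero-m 3j drop out of the ratio.
A: Δ: 2! 2! 14! / 19! → 1/348840; sum: t=1:−1/479001600 t=2:+1/174182400 = 1/273715200; 3j²(2 8 8; -1 4 -3) = Δ·Π!·Σ² = 49/3876  (sign -1)
B: Δ: 2! 2! 14! / 19! → 1/348840; sum: t=2:+1/24908083200 = 1/24908083200; 3j²(2 8 8; -2 -5 7) = Δ·Π!·Σ² = 7/1292  (sign -1)
I_A²/I_B² = (49/3876)/(7/1292) = 7/3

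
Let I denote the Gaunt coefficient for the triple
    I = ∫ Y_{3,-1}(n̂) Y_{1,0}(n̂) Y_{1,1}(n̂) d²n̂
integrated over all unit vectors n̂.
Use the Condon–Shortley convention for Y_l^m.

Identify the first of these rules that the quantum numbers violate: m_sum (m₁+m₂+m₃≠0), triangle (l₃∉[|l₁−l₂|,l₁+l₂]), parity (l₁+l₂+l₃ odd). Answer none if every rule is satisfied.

triangle

Σmᵢ = 0  ✓
l₃∈[|l₁−l₂|,l₁+l₂]=[2,4], have l₃=1  ✗
Σlᵢ = 5 ⇒ odd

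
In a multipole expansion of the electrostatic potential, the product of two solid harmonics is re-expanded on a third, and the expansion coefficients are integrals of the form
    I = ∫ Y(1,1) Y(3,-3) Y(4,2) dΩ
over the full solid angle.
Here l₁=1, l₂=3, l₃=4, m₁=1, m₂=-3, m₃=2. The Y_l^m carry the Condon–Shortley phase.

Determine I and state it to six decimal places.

0.061558

Checks pass: Σm=0; 8 even; l₃=4∈[2,4].
(2·1+1)(2·3+1)(2·4+1) = 189
Δ: 0! 2! 6! / 9! → 1/252
sum: t=0:+1/36 = 1/36
3j²(1 3 4; 0 0 0) = Δ·Π!·Σ² = 4/63  (sign +1)
sum: t=0:+1/1440 = 1/1440
3j²(1 3 4; 1 -3 2) = Δ·Π!·Σ² = 1/252  (sign +1)
combine: 4πI² = 189·4/63·1/252 = 1/21
take √, sign +1: I = 0.06155813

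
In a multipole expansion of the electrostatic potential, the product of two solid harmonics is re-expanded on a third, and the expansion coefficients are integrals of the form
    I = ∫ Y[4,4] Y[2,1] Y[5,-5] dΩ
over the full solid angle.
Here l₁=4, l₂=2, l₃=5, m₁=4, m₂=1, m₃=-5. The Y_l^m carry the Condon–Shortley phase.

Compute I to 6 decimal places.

l₁+l₂+l₃=11 is odd: 3j(l;000)=0 ⇒ I=0

0.000000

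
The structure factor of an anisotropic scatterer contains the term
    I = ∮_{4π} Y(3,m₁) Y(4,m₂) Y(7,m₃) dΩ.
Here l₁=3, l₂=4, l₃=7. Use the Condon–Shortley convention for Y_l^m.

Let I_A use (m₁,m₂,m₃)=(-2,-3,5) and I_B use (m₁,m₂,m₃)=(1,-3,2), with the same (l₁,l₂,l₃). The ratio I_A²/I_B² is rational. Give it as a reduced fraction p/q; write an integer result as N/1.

l's match ⇒ only the (l;m) 3-j factors differ between A and B.
A: triangle coeff Δ(3,4,7) = 1/45045; Σ_t [0,0]: t=0:+1/604800 = 1/604800; (3j)²=16/455 [(3 4 7; -2 -3 5)], sign=+1
B: triangle coeff Δ(3,4,7) = 1/45045; Σ_t [0,0]: t=0:+1/241920 = 1/241920; (3j)²=4/1001 [(3 4 7; 1 -3 2)], sign=-1
I_A²/I_B² = (16/455)/(4/1001) = 44/5

44/5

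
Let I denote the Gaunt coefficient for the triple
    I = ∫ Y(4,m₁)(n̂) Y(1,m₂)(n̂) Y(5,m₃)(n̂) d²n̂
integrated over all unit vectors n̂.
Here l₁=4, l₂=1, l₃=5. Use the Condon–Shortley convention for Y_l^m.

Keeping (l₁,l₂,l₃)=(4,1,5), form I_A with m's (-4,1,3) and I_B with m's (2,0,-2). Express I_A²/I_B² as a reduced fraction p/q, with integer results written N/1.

1/21

Shared (l₁,l₂,l₃)=(4,1,5): N and (l;000)² cancel in I_A²/I_B².
A: Δ = 0!·8!·2!/11! = 1/495; Racah Σ t=0..0: t=0:+1/80640 = 1/80640; ⇒ 3j(4 1 5; -4 1 3)² = 1/495, sgn +1
B: Δ = 0!·8!·2!/11! = 1/495; Racah Σ t=0..0: t=0:+1/1440 = 1/1440; ⇒ 3j(4 1 5; 2 0 -2)² = 7/165, sgn -1
I_A²/I_B² = (1/495)/(7/165) = 1/21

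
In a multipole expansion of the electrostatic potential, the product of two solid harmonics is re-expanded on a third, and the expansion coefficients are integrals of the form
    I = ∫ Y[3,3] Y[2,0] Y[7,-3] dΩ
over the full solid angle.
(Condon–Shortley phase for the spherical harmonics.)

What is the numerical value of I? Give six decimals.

0.000000

|3−2|≤7≤3+2 violated ⇒ I = 0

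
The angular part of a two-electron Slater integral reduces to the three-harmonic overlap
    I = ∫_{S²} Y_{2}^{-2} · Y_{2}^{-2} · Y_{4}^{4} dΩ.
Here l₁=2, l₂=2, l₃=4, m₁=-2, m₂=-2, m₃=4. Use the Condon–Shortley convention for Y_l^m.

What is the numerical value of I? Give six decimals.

0.337168

m-sum 0 ✓  L=8 even ✓  0≤4≤4 ✓
Π(2lᵢ+1) = 5×5×9 = 225
triangle coeff Δ(2,2,4) = 1/630
Σ_t [0,0]: t=0:+1/16 = 1/16
(3j)²=2/35 [(2 2 4; 0 0 0)], sign=+1
Σ_t [0,0]: t=0:+1/576 = 1/576
(3j)²=1/9 [(2 2 4; -2 -2 4)], sign=+1
⇒ 4πI² = 10/7
I = (+1)√(10/7/(4π)) = 0.33716777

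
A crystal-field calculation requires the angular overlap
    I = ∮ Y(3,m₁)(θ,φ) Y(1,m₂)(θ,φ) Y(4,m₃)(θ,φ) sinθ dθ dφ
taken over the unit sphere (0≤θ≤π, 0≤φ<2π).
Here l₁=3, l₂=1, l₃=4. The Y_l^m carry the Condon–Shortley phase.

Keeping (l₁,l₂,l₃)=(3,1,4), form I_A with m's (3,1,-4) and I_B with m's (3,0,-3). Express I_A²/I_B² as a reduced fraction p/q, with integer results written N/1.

4/1

Same 3,1,4: normalisation and zero-m 3j drop out of the ratio.
A: Δ: 0! 6! 2! / 9! → 1/252; sum: t=0:+1/1440 = 1/1440; 3j²(3 1 4; 3 1 -4) = Δ·Π!·Σ² = 1/9  (sign +1)
B: Δ: 0! 6! 2! / 9! → 1/252; sum: t=0:+1/720 = 1/720; 3j²(3 1 4; 3 0 -3) = Δ·Π!·Σ² = 1/36  (sign -1)
I_A²/I_B² = (1/9)/(1/36) = 4/1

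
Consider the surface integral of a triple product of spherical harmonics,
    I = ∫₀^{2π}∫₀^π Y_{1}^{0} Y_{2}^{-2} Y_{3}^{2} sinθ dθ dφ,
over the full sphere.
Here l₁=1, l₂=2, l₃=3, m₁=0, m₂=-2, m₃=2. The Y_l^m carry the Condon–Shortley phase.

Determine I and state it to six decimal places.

0.184674

m-sum 0 ✓  L=6 even ✓  1≤3≤3 ✓
Π(2lᵢ+1) = 3×5×7 = 105
triangle coeff Δ(1,2,3) = 1/105
Σ_t [0,0]: t=0:+1/4 = 1/4
(3j)²=3/35 [(1 2 3; 0 0 0)], sign=-1
Σ_t [0,0]: t=0:+1/24 = 1/24
(3j)²=1/21 [(1 2 3; 0 -2 2)], sign=-1
⇒ 4πI² = 3/7
I = (+1)√(3/7/(4π)) = 0.18467439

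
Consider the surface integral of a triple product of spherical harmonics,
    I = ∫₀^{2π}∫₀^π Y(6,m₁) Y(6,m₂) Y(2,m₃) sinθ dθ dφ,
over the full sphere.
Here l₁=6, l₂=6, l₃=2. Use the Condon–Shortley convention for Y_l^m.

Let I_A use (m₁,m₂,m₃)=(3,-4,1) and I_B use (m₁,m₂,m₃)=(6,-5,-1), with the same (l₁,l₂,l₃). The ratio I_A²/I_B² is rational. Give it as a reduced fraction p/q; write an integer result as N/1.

Shared (l₁,l₂,l₃)=(6,6,2): N and (l;000)² cancel in I_A²/I_B².
A: Δ = 10!·2!·2!/15! = 1/90090; Racah Σ t=1..2: t=1:−1/725760 t=2:+1/161280 = 1/207360; ⇒ 3j(6 6 2; 3 -4 1)² = 7/286, sgn -1
B: Δ = 10!·2!·2!/15! = 1/90090; Racah Σ t=0..0: t=0:+1/7257600 = 1/7257600; ⇒ 3j(6 6 2; 6 -5 -1)² = 11/455, sgn -1
I_A²/I_B² = (7/286)/(11/455) = 245/242

245/242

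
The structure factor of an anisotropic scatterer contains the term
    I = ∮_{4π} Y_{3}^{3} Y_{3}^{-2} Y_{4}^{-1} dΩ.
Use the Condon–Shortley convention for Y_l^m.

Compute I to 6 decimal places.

0.140463

Checks pass: Σm=0; 10 even; l₃=4∈[0,6].
(2·3+1)(2·3+1)(2·4+1) = 441
Δ: 2! 4! 4! / 11! → 1/34650
sum: t=0:+1/72 t=1:−1/16 t=2:+1/72 = -5/144
3j²(3 3 4; 0 0 0) = Δ·Π!·Σ² = 2/77  (sign -1)
sum: t=0:+1/288 = 1/288
3j²(3 3 4; 3 -2 -1) = Δ·Π!·Σ² = 5/231  (sign -1)
combine: 4πI² = 441·2/77·5/231 = 30/121
take √, sign +1: I = 0.14046335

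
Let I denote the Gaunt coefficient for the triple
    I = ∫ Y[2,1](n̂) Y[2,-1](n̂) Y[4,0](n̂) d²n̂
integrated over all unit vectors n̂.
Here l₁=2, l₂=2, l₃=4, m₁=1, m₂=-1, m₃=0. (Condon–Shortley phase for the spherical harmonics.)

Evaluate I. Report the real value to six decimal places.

0.161197

Rules hold: Σm=0, L=8 even, 0≤4≤4.
N = 5·5·9 = 225
Δ = 0!·4!·4!/9! = 1/630
Racah Σ t=0..0: t=0:+1/16 = 1/16
⇒ 3j(2 2 4; 0 0 0)² = 2/35, sgn +1
Racah Σ t=0..0: t=0:+1/36 = 1/36
⇒ 3j(2 2 4; 1 -1 0)² = 8/315, sgn +1
4πI² = N·(3j₀)²·(3jₘ)² = 16/49
I = +1·√(0.326531/4π) = 0.16119702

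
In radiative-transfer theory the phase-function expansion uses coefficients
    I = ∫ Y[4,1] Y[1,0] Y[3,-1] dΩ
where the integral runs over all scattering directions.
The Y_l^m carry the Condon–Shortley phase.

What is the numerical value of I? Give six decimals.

m-sum 0 ✓  L=8 even ✓  3≤3≤5 ✓
Π(2lᵢ+1) = 9×3×7 = 189
triangle coeff Δ(4,1,3) = 1/252
Σ_t [1,1]: t=1:−1/36 = -1/36
(3j)²=4/63 [(4 1 3; 0 0 0)], sign=+1
Σ_t [1,1]: t=1:−1/48 = -1/48
(3j)²=5/84 [(4 1 3; 1 0 -1)], sign=-1
⇒ 4πI² = 5/7
I = (-1)√(5/7/(4π)) = -0.23841361

-0.238414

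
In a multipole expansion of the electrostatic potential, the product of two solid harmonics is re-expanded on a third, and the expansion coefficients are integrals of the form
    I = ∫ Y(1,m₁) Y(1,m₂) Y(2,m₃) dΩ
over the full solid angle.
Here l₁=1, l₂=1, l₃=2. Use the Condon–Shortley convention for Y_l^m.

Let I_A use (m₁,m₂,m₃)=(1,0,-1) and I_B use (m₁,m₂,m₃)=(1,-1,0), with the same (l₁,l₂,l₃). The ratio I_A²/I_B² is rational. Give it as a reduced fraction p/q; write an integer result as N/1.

l's match ⇒ only the (l;m) 3-j factors differ between A and B.
A: triangle coeff Δ(1,1,2) = 1/30; Σ_t [0,0]: t=0:+1/2 = 1/2; (3j)²=1/10 [(1 1 2; 1 0 -1)], sign=-1
B: triangle coeff Δ(1,1,2) = 1/30; Σ_t [0,0]: t=0:+1/4 = 1/4; (3j)²=1/30 [(1 1 2; 1 -1 0)], sign=+1
I_A²/I_B² = (1/10)/(1/30) = 3/1

3/1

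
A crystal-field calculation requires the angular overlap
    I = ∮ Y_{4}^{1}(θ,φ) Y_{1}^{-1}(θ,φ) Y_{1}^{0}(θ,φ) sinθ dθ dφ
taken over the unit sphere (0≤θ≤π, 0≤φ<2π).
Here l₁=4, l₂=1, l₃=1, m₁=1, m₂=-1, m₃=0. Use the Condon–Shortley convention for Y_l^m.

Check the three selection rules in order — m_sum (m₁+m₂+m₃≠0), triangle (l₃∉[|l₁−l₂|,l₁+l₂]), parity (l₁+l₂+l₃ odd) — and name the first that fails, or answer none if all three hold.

azimuthal sum: 1 − 1 + 0 = 0  ✓
3 ≤ 1 ≤ 5 (triangle on l)  ✗
L = 4 + 1 + 1 = 6 (even)

triangle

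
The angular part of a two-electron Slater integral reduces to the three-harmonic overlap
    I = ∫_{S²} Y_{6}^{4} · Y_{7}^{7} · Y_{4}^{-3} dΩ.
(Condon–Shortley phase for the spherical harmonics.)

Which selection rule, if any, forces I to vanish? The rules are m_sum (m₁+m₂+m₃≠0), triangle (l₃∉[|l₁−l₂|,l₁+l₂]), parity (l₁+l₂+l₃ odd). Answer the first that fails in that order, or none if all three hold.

azimuthal sum: 4 + 7 − 3 = 8  ✗
1 ≤ 4 ≤ 13 (triangle on l)
L = 6 + 7 + 4 = 17 (odd)

m_sum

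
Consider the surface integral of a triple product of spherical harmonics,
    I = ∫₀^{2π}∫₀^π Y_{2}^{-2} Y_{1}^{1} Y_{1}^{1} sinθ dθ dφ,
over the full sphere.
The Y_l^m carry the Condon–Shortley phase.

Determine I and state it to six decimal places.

Rules hold: Σm=0, L=4 even, 1≤1≤3.
N = 5·3·3 = 45
Δ = 2!·2!·0!/5! = 1/30
Racah Σ t=1..1: t=1:−1/1 = -1/1
⇒ 3j(2 1 1; 0 0 0)² = 2/15, sgn +1
Racah Σ t=2..2: t=2:+1/4 = 1/4
⇒ 3j(2 1 1; -2 1 1)² = 1/5, sgn +1
4πI² = N·(3j₀)²·(3jₘ)² = 6/5
I = +1·√(1.2/4π) = 0.30901936

0.309019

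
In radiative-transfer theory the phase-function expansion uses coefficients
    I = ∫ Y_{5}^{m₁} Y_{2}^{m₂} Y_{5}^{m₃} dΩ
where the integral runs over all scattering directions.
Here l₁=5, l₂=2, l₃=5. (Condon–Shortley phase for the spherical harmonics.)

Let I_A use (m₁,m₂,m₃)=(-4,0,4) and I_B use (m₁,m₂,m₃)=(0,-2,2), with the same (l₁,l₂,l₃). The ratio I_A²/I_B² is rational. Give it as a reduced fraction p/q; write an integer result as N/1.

9/35

Same 5,2,5: normalisation and zero-m 3j drop out of the ratio.
A: Δ: 2! 8! 2! / 13! → 1/38610; sum: t=1:−1/40320 t=2:+1/20160 = 1/40320; 3j²(5 2 5; -4 0 4) = Δ·Π!·Σ² = 6/715  (sign -1)
B: Δ: 2! 8! 2! / 13! → 1/38610; sum: t=0:+1/2880 = 1/2880; 3j²(5 2 5; 0 -2 2) = Δ·Π!·Σ² = 14/429  (sign -1)
I_A²/I_B² = (6/715)/(14/429) = 9/35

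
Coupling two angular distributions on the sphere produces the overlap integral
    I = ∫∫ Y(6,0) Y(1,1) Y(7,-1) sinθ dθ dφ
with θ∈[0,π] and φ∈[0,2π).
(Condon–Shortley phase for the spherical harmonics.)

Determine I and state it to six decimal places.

-0.185147

Checks pass: Σm=0; 14 even; l₃=7∈[5,7].
(2·6+1)(2·1+1)(2·7+1) = 585
Δ: 0! 12! 2! / 15! → 1/1365
sum: t=0:+1/518400 = 1/518400
3j²(6 1 7; 0 0 0) = Δ·Π!·Σ² = 7/195  (sign -1)
sum: t=0:+1/1036800 = 1/1036800
3j²(6 1 7; 0 1 -1) = Δ·Π!·Σ² = 4/195  (sign +1)
combine: 4πI² = 585·7/195·4/195 = 28/65
take √, sign -1: I = -0.18514731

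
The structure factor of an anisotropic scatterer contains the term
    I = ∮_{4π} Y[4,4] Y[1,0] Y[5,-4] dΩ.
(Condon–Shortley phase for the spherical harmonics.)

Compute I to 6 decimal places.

Rules hold: Σm=0, L=10 even, 3≤5≤5.
N = 9·3·11 = 297
Δ = 0!·8!·2!/11! = 1/495
Racah Σ t=0..0: t=0:+1/576 = 1/576
⇒ 3j(4 1 5; 0 0 0)² = 5/99, sgn -1
Racah Σ t=0..0: t=0:+1/40320 = 1/40320
⇒ 3j(4 1 5; 4 0 -4)² = 1/55, sgn -1
4πI² = N·(3j₀)²·(3jₘ)² = 3/11
I = +1·√(0.272727/4π) = 0.14731920

0.147319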